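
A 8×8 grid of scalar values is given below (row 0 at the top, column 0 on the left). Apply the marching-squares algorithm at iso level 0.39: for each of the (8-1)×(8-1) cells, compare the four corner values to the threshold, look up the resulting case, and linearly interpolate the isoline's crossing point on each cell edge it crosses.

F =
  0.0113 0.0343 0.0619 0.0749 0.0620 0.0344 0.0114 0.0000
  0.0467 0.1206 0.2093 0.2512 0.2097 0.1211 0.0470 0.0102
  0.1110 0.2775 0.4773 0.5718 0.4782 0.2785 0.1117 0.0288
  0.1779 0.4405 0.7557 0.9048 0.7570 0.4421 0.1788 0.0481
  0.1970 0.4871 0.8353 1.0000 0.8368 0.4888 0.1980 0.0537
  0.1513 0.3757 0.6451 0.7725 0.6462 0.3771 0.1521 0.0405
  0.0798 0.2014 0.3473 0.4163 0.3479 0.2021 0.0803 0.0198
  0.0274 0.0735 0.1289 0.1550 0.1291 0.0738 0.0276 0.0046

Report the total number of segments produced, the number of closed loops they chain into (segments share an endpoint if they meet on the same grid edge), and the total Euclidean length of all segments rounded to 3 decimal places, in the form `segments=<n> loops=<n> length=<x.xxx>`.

segments=20 loops=1 length=14.446

cell (1,1): code 0100 → (1.674,2.000)–(2.000,1.563)
cell (1,2): code 1100 → (1.433,3.000)–(1.674,2.000)
cell (1,3): code 1100 → (1.672,4.000)–(1.433,3.000)
cell (1,4): code 1000 → (2.000,4.442)–(1.672,4.000)
cell (2,0): code 0100 → (2.690,1.000)–(3.000,0.808)
cell (2,1): code 1110 → (2.000,1.563)–(2.690,1.000)
cell (2,4): code 1101 → (2.682,5.000)–(2.000,4.442)
cell (2,5): code 1000 → (3.000,5.198)–(2.682,5.000)
cell (3,0): code 0110 → (3.000,0.808)–(4.000,0.665)
cell (3,5): code 1001 → (4.000,5.340)–(3.000,5.198)
cell (4,0): code 0010 → (4.000,0.665)–(4.872,1.000)
cell (4,1): code 0111 → (4.872,1.000)–(5.000,1.053)
cell (4,4): code 1011 → (5.000,4.952)–(4.885,5.000)
cell (4,5): code 0001 → (4.885,5.000)–(4.000,5.340)
cell (5,1): code 0010 → (5.000,1.053)–(5.857,2.000)
cell (5,2): code 0111 → (5.857,2.000)–(6.000,2.619)
cell (5,3): code 1011 → (6.000,3.385)–(5.859,4.000)
cell (5,4): code 0001 → (5.859,4.000)–(5.000,4.952)
cell (6,2): code 0010 → (6.000,2.619)–(6.101,3.000)
cell (6,3): code 0001 → (6.101,3.000)–(6.000,3.385)
total: 20 segments, chained into 1 closed loop(s), length Σ = 14.446298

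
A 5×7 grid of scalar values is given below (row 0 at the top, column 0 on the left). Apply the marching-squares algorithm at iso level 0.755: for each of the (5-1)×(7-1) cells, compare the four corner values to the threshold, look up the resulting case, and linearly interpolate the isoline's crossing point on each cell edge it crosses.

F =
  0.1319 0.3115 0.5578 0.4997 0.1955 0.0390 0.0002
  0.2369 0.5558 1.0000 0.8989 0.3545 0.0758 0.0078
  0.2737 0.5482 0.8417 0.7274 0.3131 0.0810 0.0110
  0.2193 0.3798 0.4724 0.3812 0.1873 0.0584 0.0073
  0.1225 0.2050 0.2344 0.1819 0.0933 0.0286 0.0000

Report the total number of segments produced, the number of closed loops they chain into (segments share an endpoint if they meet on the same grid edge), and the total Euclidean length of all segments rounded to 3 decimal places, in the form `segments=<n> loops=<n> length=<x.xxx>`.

segments=8 loops=1 length=5.621

cell (0,1): code 0100 → (0.446,2.000)–(1.000,1.448)
cell (0,2): code 1100 → (0.640,3.000)–(0.446,2.000)
cell (0,3): code 1000 → (1.000,3.264)–(0.640,3.000)
cell (1,1): code 0110 → (1.000,1.448)–(2.000,1.705)
cell (1,2): code 1011 → (2.000,2.759)–(1.839,3.000)
cell (1,3): code 0001 → (1.839,3.000)–(1.000,3.264)
cell (2,1): code 0010 → (2.000,1.705)–(2.235,2.000)
cell (2,2): code 0001 → (2.235,2.000)–(2.000,2.759)
total: 8 segments, chained into 1 closed loop(s), length Σ = 5.620891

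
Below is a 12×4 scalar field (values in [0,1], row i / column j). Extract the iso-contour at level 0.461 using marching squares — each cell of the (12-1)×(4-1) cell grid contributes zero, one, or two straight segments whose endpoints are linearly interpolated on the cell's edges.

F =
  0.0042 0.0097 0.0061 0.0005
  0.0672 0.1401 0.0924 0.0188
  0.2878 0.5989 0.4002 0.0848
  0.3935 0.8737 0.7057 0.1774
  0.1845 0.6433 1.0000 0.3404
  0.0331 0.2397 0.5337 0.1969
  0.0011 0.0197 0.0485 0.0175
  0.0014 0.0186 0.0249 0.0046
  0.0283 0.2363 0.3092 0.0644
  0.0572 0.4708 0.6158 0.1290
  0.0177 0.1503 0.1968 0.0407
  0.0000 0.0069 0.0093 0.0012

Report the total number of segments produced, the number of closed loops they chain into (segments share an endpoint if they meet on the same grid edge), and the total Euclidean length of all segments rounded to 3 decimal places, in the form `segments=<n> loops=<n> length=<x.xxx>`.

cell (1,0): code 0100 → (1.699,1.000)–(2.000,0.557)
cell (1,1): code 1000 → (2.000,1.694)–(1.699,1.000)
cell (2,0): code 0110 → (2.000,0.557)–(3.000,0.141)
cell (2,1): code 1101 → (2.199,2.000)–(2.000,1.694)
cell (2,2): code 1000 → (3.000,2.463)–(2.199,2.000)
cell (3,0): code 0110 → (3.000,0.141)–(4.000,0.603)
cell (3,2): code 1001 → (4.000,2.817)–(3.000,2.463)
cell (4,0): code 0010 → (4.000,0.603)–(4.452,1.000)
cell (4,1): code 0111 → (4.452,1.000)–(5.000,1.753)
cell (4,2): code 1001 → (5.000,2.216)–(4.000,2.817)
cell (5,1): code 0010 → (5.000,1.753)–(5.150,2.000)
cell (5,2): code 0001 → (5.150,2.000)–(5.000,2.216)
cell (8,0): code 0100 → (8.958,1.000)–(9.000,0.976)
cell (8,1): code 1100 → (8.495,2.000)–(8.958,1.000)
cell (8,2): code 1000 → (9.000,2.318)–(8.495,2.000)
cell (9,0): code 0010 → (9.000,0.976)–(9.031,1.000)
cell (9,1): code 0011 → (9.031,1.000)–(9.369,2.000)
cell (9,2): code 0001 → (9.369,2.000)–(9.000,2.318)
total: 18 segments, chained into 2 closed loop(s), length Σ = 12.408037

segments=18 loops=2 length=12.408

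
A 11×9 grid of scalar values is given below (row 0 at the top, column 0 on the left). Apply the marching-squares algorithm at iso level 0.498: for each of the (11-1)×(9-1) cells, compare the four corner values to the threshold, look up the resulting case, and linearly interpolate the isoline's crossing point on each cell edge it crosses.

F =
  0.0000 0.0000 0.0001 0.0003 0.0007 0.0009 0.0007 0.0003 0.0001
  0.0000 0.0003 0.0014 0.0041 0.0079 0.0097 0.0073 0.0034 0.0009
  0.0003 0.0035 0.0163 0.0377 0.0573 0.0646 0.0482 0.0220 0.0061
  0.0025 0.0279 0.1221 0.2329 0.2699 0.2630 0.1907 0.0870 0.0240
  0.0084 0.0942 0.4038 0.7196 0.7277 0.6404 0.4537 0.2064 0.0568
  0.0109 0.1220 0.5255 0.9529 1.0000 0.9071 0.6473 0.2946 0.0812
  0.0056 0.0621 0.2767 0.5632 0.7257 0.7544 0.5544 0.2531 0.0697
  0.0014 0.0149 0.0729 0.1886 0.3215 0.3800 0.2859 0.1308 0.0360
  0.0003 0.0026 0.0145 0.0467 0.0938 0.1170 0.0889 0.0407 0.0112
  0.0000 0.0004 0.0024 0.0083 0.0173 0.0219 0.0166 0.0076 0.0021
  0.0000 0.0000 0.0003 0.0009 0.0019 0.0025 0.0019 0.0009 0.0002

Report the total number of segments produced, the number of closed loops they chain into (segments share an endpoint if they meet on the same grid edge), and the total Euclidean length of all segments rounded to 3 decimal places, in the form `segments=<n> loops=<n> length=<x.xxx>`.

cell (3,2): code 0100 → (3.545,3.000)–(4.000,2.298)
cell (3,3): code 1100 → (3.498,4.000)–(3.545,3.000)
cell (3,4): code 1100 → (3.623,5.000)–(3.498,4.000)
cell (3,5): code 1000 → (4.000,5.763)–(3.623,5.000)
cell (4,1): code 0100 → (4.774,2.000)–(5.000,1.932)
cell (4,2): code 1110 → (4.000,2.298)–(4.774,2.000)
cell (4,5): code 1101 → (4.229,6.000)–(4.000,5.763)
cell (4,6): code 1000 → (5.000,6.423)–(4.229,6.000)
cell (5,1): code 0010 → (5.000,1.932)–(5.111,2.000)
cell (5,2): code 0111 → (5.111,2.000)–(6.000,2.772)
cell (5,6): code 1001 → (6.000,6.187)–(5.000,6.423)
cell (6,2): code 0010 → (6.000,2.772)–(6.174,3.000)
cell (6,3): code 0011 → (6.174,3.000)–(6.563,4.000)
cell (6,4): code 0011 → (6.563,4.000)–(6.685,5.000)
cell (6,5): code 0011 → (6.685,5.000)–(6.210,6.000)
cell (6,6): code 0001 → (6.210,6.000)–(6.000,6.187)
total: 16 segments, chained into 1 closed loop(s), length Σ = 12.061814

segments=16 loops=1 length=12.062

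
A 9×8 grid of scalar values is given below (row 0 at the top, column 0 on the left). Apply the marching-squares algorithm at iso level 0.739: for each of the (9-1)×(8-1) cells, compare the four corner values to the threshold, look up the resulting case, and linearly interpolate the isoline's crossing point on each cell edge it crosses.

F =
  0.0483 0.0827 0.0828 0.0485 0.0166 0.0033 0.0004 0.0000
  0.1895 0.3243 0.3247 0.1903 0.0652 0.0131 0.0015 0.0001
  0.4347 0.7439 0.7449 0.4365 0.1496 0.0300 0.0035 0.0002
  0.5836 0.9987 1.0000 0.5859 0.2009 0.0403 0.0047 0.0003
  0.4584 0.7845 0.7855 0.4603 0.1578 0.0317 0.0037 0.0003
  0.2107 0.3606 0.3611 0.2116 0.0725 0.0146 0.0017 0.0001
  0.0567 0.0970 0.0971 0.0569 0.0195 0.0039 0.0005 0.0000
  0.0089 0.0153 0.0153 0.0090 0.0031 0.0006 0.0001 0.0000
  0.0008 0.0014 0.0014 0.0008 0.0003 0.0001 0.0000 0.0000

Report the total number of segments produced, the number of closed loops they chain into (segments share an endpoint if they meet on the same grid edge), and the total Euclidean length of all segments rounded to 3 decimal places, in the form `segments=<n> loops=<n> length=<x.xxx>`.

segments=10 loops=1 length=6.967

cell (1,0): code 0100 → (1.988,1.000)–(2.000,0.984)
cell (1,1): code 1100 → (1.986,2.000)–(1.988,1.000)
cell (1,2): code 1000 → (2.000,2.019)–(1.986,2.000)
cell (2,0): code 0110 → (2.000,0.984)–(3.000,0.374)
cell (2,2): code 1001 → (3.000,2.630)–(2.000,2.019)
cell (3,0): code 0110 → (3.000,0.374)–(4.000,0.860)
cell (3,2): code 1001 → (4.000,2.143)–(3.000,2.630)
cell (4,0): code 0010 → (4.000,0.860)–(4.107,1.000)
cell (4,1): code 0011 → (4.107,1.000)–(4.110,2.000)
cell (4,2): code 0001 → (4.110,2.000)–(4.000,2.143)
total: 10 segments, chained into 1 closed loop(s), length Σ = 6.967120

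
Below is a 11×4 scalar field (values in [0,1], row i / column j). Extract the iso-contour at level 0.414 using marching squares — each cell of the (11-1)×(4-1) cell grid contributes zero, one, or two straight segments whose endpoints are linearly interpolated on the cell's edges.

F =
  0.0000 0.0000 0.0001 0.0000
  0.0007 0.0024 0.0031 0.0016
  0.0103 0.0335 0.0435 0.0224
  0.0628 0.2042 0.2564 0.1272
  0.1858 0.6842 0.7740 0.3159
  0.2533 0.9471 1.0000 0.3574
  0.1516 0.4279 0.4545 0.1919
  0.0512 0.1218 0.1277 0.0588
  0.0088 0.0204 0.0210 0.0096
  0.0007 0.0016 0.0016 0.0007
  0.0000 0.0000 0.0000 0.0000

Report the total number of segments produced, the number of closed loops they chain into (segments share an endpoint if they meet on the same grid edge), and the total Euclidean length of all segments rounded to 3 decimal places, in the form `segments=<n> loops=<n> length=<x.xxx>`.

cell (3,0): code 0100 → (3.437,1.000)–(4.000,0.458)
cell (3,1): code 1100 → (3.304,2.000)–(3.437,1.000)
cell (3,2): code 1000 → (4.000,2.786)–(3.304,2.000)
cell (4,0): code 0110 → (4.000,0.458)–(5.000,0.232)
cell (4,2): code 1001 → (5.000,2.912)–(4.000,2.786)
cell (5,0): code 0110 → (5.000,0.232)–(6.000,0.950)
cell (5,2): code 1001 → (6.000,2.154)–(5.000,2.912)
cell (6,0): code 0010 → (6.000,0.950)–(6.045,1.000)
cell (6,1): code 0011 → (6.045,1.000)–(6.124,2.000)
cell (6,2): code 0001 → (6.124,2.000)–(6.000,2.154)
total: 10 segments, chained into 1 closed loop(s), length Σ = 8.627340

segments=10 loops=1 length=8.627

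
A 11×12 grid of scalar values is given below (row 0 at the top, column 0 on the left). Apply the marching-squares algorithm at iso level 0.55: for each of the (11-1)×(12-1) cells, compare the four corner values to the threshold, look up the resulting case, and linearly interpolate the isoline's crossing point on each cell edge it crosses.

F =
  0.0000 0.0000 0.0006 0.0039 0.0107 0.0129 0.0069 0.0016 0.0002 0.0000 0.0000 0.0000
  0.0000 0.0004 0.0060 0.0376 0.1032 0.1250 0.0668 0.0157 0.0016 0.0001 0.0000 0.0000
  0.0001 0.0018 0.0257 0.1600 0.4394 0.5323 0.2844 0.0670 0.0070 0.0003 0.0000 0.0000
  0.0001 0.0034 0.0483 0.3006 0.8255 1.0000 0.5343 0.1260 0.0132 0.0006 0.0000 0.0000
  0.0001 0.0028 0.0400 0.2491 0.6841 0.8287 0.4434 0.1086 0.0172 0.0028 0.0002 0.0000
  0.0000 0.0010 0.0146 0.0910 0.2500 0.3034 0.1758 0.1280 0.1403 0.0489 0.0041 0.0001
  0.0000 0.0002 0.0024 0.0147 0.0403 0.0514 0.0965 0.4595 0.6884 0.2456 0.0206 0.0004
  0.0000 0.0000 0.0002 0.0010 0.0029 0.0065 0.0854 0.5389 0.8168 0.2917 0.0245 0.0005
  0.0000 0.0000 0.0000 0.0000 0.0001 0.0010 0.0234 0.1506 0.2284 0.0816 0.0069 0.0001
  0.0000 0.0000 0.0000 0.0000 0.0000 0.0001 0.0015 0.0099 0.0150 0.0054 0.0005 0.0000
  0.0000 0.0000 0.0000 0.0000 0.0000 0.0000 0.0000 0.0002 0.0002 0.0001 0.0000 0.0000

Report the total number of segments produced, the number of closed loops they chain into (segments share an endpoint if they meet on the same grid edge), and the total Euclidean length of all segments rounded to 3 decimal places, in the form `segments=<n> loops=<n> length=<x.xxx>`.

cell (2,3): code 0100 → (2.286,4.000)–(3.000,3.475)
cell (2,4): code 1100 → (2.038,5.000)–(2.286,4.000)
cell (2,5): code 1000 → (3.000,5.966)–(2.038,5.000)
cell (3,3): code 0110 → (3.000,3.475)–(4.000,3.692)
cell (3,5): code 1001 → (4.000,5.723)–(3.000,5.966)
cell (4,3): code 0010 → (4.000,3.692)–(4.309,4.000)
cell (4,4): code 0011 → (4.309,4.000)–(4.531,5.000)
cell (4,5): code 0001 → (4.531,5.000)–(4.000,5.723)
cell (5,7): code 0100 → (5.747,8.000)–(6.000,7.395)
cell (5,8): code 1000 → (6.000,8.313)–(5.747,8.000)
cell (6,7): code 0110 → (6.000,7.395)–(7.000,7.040)
cell (6,8): code 1001 → (7.000,8.508)–(6.000,8.313)
cell (7,7): code 0010 → (7.000,7.040)–(7.453,8.000)
cell (7,8): code 0001 → (7.453,8.000)–(7.000,8.508)
total: 14 segments, chained into 2 closed loop(s), length Σ = 12.569887

segments=14 loops=2 length=12.570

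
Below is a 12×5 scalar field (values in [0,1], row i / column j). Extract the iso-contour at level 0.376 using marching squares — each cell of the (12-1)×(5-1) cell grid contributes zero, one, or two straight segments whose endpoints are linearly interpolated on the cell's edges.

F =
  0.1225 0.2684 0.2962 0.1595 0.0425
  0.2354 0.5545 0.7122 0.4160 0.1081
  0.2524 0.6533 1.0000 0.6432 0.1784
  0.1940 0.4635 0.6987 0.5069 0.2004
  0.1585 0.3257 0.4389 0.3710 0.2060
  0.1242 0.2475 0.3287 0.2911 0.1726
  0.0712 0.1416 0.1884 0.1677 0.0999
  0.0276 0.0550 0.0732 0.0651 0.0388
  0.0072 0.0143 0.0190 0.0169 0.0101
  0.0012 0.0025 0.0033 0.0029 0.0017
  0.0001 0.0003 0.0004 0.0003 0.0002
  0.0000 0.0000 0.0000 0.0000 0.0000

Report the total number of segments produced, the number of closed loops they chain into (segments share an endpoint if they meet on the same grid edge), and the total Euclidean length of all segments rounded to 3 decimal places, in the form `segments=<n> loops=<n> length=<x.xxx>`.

cell (0,0): code 0100 → (0.376,1.000)–(1.000,0.441)
cell (0,1): code 1100 → (0.192,2.000)–(0.376,1.000)
cell (0,2): code 1100 → (0.844,3.000)–(0.192,2.000)
cell (0,3): code 1000 → (1.000,3.130)–(0.844,3.000)
cell (1,0): code 0110 → (1.000,0.441)–(2.000,0.308)
cell (1,3): code 1001 → (2.000,3.575)–(1.000,3.130)
cell (2,0): code 0110 → (2.000,0.308)–(3.000,0.675)
cell (2,3): code 1001 → (3.000,3.427)–(2.000,3.575)
cell (3,0): code 0010 → (3.000,0.675)–(3.635,1.000)
cell (3,1): code 0111 → (3.635,1.000)–(4.000,1.444)
cell (3,2): code 1011 → (4.000,2.926)–(3.963,3.000)
cell (3,3): code 0001 → (3.963,3.000)–(3.000,3.427)
cell (4,1): code 0010 → (4.000,1.444)–(4.571,2.000)
cell (4,2): code 0001 → (4.571,2.000)–(4.000,2.926)
total: 14 segments, chained into 1 closed loop(s), length Σ = 11.739844

segments=14 loops=1 length=11.740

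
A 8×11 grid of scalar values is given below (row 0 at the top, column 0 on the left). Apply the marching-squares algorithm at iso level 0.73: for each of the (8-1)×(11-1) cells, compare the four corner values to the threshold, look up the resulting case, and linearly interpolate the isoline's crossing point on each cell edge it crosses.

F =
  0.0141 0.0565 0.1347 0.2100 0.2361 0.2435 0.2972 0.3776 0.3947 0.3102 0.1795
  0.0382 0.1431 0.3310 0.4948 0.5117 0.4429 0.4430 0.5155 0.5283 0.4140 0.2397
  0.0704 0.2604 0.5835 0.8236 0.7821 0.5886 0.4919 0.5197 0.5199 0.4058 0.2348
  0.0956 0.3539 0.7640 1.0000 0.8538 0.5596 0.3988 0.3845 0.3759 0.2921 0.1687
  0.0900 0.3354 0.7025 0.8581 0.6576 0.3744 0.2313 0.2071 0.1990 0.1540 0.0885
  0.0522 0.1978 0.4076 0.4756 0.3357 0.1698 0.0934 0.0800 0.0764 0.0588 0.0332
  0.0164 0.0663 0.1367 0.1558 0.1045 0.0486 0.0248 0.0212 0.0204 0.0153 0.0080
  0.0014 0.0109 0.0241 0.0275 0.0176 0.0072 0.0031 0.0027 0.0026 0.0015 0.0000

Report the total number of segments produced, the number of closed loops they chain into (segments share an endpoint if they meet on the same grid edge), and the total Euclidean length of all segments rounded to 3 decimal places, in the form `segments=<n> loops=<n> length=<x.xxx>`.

cell (1,2): code 0100 → (1.715,3.000)–(2.000,2.610)
cell (1,3): code 1100 → (1.807,4.000)–(1.715,3.000)
cell (1,4): code 1000 → (2.000,4.269)–(1.807,4.000)
cell (2,1): code 0100 → (2.812,2.000)–(3.000,1.917)
cell (2,2): code 1110 → (2.000,2.610)–(2.812,2.000)
cell (2,4): code 1001 → (3.000,4.421)–(2.000,4.269)
cell (3,1): code 0010 → (3.000,1.917)–(3.553,2.000)
cell (3,2): code 0111 → (3.553,2.000)–(4.000,2.177)
cell (3,3): code 1011 → (4.000,3.639)–(3.631,4.000)
cell (3,4): code 0001 → (3.631,4.000)–(3.000,4.421)
cell (4,2): code 0010 → (4.000,2.177)–(4.335,3.000)
cell (4,3): code 0001 → (4.335,3.000)–(4.000,3.639)
total: 12 segments, chained into 1 closed loop(s), length Σ = 7.975357

segments=12 loops=1 length=7.975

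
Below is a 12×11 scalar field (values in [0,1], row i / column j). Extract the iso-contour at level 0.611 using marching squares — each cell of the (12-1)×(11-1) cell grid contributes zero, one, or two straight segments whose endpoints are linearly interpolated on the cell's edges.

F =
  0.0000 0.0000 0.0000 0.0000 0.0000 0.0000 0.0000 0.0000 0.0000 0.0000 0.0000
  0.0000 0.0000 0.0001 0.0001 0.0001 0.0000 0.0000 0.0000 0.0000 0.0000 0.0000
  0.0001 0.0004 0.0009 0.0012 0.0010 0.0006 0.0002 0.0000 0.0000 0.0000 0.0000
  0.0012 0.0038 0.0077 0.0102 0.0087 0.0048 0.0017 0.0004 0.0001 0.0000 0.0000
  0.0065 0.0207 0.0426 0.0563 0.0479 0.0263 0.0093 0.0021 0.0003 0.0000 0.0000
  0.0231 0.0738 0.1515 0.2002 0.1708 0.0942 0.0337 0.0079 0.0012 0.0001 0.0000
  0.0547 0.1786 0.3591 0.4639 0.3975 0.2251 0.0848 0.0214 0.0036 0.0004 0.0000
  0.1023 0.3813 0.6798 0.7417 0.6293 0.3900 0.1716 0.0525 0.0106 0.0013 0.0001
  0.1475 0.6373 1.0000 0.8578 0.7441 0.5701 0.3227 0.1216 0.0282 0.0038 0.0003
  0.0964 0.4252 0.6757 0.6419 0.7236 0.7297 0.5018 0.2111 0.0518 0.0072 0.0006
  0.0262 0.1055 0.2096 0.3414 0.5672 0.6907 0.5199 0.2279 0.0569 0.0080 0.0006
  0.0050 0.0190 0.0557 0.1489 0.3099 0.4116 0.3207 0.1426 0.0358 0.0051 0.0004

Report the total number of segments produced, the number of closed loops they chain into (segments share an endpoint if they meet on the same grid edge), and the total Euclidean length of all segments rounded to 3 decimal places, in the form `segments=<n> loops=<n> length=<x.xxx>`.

segments=18 loops=1 length=12.757

cell (6,1): code 0100 → (6.785,2.000)–(7.000,1.770)
cell (6,2): code 1100 → (6.530,3.000)–(6.785,2.000)
cell (6,3): code 1100 → (6.921,4.000)–(6.530,3.000)
cell (6,4): code 1000 → (7.000,4.076)–(6.921,4.000)
cell (7,0): code 0100 → (7.897,1.000)–(8.000,0.946)
cell (7,1): code 1110 → (7.000,1.770)–(7.897,1.000)
cell (7,4): code 1001 → (8.000,4.765)–(7.000,4.076)
cell (8,0): code 0010 → (8.000,0.946)–(8.124,1.000)
cell (8,1): code 0111 → (8.124,1.000)–(9.000,1.742)
cell (8,4): code 1101 → (8.256,5.000)–(8.000,4.765)
cell (8,5): code 1000 → (9.000,5.521)–(8.256,5.000)
cell (9,1): code 0010 → (9.000,1.742)–(9.139,2.000)
cell (9,2): code 0011 → (9.139,2.000)–(9.103,3.000)
cell (9,3): code 0011 → (9.103,3.000)–(9.720,4.000)
cell (9,4): code 0111 → (9.720,4.000)–(10.000,4.355)
cell (9,5): code 1001 → (10.000,5.467)–(9.000,5.521)
cell (10,4): code 0010 → (10.000,4.355)–(10.286,5.000)
cell (10,5): code 0001 → (10.286,5.000)–(10.000,5.467)
total: 18 segments, chained into 1 closed loop(s), length Σ = 12.756761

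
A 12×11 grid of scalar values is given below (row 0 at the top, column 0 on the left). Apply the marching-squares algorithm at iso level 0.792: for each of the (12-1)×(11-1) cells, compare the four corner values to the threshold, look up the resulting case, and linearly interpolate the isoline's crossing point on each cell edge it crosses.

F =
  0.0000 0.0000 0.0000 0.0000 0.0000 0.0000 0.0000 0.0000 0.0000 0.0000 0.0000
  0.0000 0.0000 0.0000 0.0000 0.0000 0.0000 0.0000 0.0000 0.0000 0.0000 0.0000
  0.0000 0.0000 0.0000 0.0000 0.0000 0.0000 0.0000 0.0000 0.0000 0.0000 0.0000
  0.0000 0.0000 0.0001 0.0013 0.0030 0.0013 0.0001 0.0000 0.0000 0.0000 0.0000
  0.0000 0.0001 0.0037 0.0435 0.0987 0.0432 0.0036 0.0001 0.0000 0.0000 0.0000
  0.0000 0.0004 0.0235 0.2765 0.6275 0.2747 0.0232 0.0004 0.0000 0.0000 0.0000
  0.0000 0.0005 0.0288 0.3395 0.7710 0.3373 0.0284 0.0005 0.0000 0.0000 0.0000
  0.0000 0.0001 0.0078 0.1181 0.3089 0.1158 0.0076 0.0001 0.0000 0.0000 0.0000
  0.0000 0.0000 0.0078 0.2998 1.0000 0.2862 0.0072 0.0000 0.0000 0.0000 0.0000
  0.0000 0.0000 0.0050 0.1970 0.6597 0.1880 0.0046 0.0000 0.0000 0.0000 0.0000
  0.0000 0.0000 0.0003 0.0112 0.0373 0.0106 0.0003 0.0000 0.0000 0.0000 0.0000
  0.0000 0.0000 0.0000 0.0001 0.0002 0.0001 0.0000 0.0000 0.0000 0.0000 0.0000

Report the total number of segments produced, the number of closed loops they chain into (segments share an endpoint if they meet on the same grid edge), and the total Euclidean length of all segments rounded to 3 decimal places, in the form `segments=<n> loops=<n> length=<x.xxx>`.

cell (7,3): code 0100 → (7.699,4.000)–(8.000,3.703)
cell (7,4): code 1000 → (8.000,4.291)–(7.699,4.000)
cell (8,3): code 0010 → (8.000,3.703)–(8.611,4.000)
cell (8,4): code 0001 → (8.611,4.000)–(8.000,4.291)
total: 4 segments, chained into 1 closed loop(s), length Σ = 2.198521

segments=4 loops=1 length=2.199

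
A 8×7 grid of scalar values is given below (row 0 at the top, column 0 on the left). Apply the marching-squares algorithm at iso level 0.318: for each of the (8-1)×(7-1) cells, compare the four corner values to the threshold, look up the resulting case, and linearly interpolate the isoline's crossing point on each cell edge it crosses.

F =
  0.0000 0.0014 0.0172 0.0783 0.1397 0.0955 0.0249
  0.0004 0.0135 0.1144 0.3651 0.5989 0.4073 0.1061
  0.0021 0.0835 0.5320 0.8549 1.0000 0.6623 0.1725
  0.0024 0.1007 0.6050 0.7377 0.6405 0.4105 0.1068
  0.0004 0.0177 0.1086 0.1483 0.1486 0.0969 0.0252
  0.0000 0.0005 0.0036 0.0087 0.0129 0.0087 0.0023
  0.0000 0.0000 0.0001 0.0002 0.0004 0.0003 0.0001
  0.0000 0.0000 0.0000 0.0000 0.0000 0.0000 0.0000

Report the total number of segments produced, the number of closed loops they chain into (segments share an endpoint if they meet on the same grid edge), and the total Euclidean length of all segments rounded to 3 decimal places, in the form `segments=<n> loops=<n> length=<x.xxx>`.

segments=14 loops=1 length=11.925

cell (0,2): code 0100 → (0.836,3.000)–(1.000,2.812)
cell (0,3): code 1100 → (0.388,4.000)–(0.836,3.000)
cell (0,4): code 1100 → (0.714,5.000)–(0.388,4.000)
cell (0,5): code 1000 → (1.000,5.296)–(0.714,5.000)
cell (1,1): code 0100 → (1.488,2.000)–(2.000,1.523)
cell (1,2): code 1110 → (1.000,2.812)–(1.488,2.000)
cell (1,5): code 1001 → (2.000,5.703)–(1.000,5.296)
cell (2,1): code 0110 → (2.000,1.523)–(3.000,1.431)
cell (2,5): code 1001 → (3.000,5.305)–(2.000,5.703)
cell (3,1): code 0010 → (3.000,1.431)–(3.578,2.000)
cell (3,2): code 0011 → (3.578,2.000)–(3.712,3.000)
cell (3,3): code 0011 → (3.712,3.000)–(3.656,4.000)
cell (3,4): code 0011 → (3.656,4.000)–(3.295,5.000)
cell (3,5): code 0001 → (3.295,5.000)–(3.000,5.305)
total: 14 segments, chained into 1 closed loop(s), length Σ = 11.925250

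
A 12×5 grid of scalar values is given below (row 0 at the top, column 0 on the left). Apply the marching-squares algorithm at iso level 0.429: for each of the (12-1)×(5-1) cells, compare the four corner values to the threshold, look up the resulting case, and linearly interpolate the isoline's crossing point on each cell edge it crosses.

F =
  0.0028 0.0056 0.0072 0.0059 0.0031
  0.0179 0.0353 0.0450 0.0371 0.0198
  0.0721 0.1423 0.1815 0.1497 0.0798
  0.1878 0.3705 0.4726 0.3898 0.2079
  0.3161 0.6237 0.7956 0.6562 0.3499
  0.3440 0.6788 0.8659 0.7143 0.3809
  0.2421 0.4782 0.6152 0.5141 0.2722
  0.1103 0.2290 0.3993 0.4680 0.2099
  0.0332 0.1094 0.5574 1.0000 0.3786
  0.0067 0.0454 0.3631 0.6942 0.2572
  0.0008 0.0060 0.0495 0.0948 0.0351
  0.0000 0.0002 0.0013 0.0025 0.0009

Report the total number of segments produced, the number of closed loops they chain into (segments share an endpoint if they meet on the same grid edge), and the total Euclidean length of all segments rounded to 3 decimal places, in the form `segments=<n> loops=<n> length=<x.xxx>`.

cell (2,1): code 0100 → (2.850,2.000)–(3.000,1.573)
cell (2,2): code 1000 → (3.000,2.527)–(2.850,2.000)
cell (3,0): code 0100 → (3.231,1.000)–(4.000,0.367)
cell (3,1): code 1110 → (3.000,1.573)–(3.231,1.000)
cell (3,2): code 1101 → (3.147,3.000)–(3.000,2.527)
cell (3,3): code 1000 → (4.000,3.742)–(3.147,3.000)
cell (4,0): code 0110 → (4.000,0.367)–(5.000,0.254)
cell (4,3): code 1001 → (5.000,3.856)–(4.000,3.742)
cell (5,0): code 0110 → (5.000,0.254)–(6.000,0.792)
cell (5,3): code 1001 → (6.000,3.352)–(5.000,3.856)
cell (6,0): code 0010 → (6.000,0.792)–(6.197,1.000)
cell (6,1): code 0011 → (6.197,1.000)–(6.862,2.000)
cell (6,2): code 0111 → (6.862,2.000)–(7.000,2.432)
cell (6,3): code 1001 → (7.000,3.151)–(6.000,3.352)
cell (7,1): code 0100 → (7.188,2.000)–(8.000,1.713)
cell (7,2): code 1110 → (7.000,2.432)–(7.188,2.000)
cell (7,3): code 1001 → (8.000,3.919)–(7.000,3.151)
cell (8,1): code 0010 → (8.000,1.713)–(8.661,2.000)
cell (8,2): code 0111 → (8.661,2.000)–(9.000,2.199)
cell (8,3): code 1001 → (9.000,3.607)–(8.000,3.919)
cell (9,2): code 0010 → (9.000,2.199)–(9.442,3.000)
cell (9,3): code 0001 → (9.442,3.000)–(9.000,3.607)
total: 22 segments, chained into 1 closed loop(s), length Σ = 17.890014

segments=22 loops=1 length=17.890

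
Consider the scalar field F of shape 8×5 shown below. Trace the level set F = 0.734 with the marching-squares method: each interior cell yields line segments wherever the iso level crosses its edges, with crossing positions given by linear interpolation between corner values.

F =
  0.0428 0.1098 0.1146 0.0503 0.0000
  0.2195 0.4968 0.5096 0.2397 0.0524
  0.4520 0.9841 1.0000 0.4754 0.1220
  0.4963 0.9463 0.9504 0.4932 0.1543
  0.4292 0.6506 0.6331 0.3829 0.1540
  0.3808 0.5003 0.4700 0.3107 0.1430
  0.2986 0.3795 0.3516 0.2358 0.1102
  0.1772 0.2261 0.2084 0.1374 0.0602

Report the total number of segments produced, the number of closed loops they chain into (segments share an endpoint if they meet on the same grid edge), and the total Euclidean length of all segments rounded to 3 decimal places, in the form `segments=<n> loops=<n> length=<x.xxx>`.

cell (1,0): code 0100 → (1.487,1.000)–(2.000,0.530)
cell (1,1): code 1100 → (1.458,2.000)–(1.487,1.000)
cell (1,2): code 1000 → (2.000,2.507)–(1.458,2.000)
cell (2,0): code 0110 → (2.000,0.530)–(3.000,0.528)
cell (2,2): code 1001 → (3.000,2.473)–(2.000,2.507)
cell (3,0): code 0010 → (3.000,0.528)–(3.718,1.000)
cell (3,1): code 0011 → (3.718,1.000)–(3.682,2.000)
cell (3,2): code 0001 → (3.682,2.000)–(3.000,2.473)
total: 8 segments, chained into 1 closed loop(s), length Σ = 7.129336

segments=8 loops=1 length=7.129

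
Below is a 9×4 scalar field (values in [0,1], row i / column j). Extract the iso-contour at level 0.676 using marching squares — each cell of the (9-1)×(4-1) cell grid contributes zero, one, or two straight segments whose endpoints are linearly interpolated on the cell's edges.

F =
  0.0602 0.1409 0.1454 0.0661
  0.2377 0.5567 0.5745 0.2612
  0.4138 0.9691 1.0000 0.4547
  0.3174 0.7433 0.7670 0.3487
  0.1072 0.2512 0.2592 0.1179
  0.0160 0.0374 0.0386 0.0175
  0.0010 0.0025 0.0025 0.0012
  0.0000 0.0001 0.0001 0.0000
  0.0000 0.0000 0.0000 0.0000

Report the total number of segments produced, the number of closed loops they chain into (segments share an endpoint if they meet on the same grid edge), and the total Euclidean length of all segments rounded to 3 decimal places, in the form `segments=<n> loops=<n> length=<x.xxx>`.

segments=8 loops=1 length=6.479

cell (1,0): code 0100 → (1.289,1.000)–(2.000,0.472)
cell (1,1): code 1100 → (1.239,2.000)–(1.289,1.000)
cell (1,2): code 1000 → (2.000,2.594)–(1.239,2.000)
cell (2,0): code 0110 → (2.000,0.472)–(3.000,0.842)
cell (2,2): code 1001 → (3.000,2.218)–(2.000,2.594)
cell (3,0): code 0010 → (3.000,0.842)–(3.137,1.000)
cell (3,1): code 0011 → (3.137,1.000)–(3.179,2.000)
cell (3,2): code 0001 → (3.179,2.000)–(3.000,2.218)
total: 8 segments, chained into 1 closed loop(s), length Σ = 6.478900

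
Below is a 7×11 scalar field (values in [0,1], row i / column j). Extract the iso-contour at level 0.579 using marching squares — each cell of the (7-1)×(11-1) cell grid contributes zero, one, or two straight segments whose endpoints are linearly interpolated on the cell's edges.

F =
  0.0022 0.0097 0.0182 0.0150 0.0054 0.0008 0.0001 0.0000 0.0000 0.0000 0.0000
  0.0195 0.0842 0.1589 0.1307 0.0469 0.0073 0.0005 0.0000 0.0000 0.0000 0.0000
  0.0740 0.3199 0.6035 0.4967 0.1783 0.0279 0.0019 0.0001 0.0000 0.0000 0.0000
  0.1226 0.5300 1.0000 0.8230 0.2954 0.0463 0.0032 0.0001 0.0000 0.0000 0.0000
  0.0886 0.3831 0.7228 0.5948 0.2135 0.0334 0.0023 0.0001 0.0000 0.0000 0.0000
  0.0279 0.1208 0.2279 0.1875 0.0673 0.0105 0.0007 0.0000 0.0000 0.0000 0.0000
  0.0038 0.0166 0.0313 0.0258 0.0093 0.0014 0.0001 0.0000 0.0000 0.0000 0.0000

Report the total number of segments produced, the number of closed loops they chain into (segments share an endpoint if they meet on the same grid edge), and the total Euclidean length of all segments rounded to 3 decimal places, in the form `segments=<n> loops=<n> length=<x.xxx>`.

cell (1,1): code 0100 → (1.945,2.000)–(2.000,1.914)
cell (1,2): code 1000 → (2.000,2.229)–(1.945,2.000)
cell (2,1): code 0110 → (2.000,1.914)–(3.000,1.104)
cell (2,2): code 1101 → (2.252,3.000)–(2.000,2.229)
cell (2,3): code 1000 → (3.000,3.462)–(2.252,3.000)
cell (3,1): code 0110 → (3.000,1.104)–(4.000,1.577)
cell (3,3): code 1001 → (4.000,3.041)–(3.000,3.462)
cell (4,1): code 0010 → (4.000,1.577)–(4.291,2.000)
cell (4,2): code 0011 → (4.291,2.000)–(4.039,3.000)
cell (4,3): code 0001 → (4.039,3.000)–(4.000,3.041)
total: 10 segments, chained into 1 closed loop(s), length Σ = 7.107356

segments=10 loops=1 length=7.107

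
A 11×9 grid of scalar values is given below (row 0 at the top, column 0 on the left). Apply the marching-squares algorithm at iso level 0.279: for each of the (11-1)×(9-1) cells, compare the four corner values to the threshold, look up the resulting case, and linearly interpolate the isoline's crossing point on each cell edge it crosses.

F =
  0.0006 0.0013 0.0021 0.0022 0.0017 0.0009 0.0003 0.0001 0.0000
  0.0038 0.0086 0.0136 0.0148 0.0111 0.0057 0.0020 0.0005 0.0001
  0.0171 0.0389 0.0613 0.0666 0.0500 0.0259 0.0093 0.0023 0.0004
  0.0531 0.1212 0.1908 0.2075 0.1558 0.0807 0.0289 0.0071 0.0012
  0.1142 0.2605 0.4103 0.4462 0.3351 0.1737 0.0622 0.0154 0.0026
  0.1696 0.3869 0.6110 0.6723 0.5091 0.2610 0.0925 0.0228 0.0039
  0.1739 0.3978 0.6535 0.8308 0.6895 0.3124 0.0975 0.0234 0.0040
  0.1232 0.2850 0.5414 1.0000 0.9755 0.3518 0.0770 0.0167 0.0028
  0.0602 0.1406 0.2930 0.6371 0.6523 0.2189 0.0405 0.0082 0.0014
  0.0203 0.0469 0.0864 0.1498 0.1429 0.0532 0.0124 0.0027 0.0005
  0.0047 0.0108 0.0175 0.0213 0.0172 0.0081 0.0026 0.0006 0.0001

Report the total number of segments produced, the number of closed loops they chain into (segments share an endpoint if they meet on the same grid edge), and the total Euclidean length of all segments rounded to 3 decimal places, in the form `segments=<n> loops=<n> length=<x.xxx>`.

segments=20 loops=1 length=15.994

cell (3,1): code 0100 → (3.402,2.000)–(4.000,1.123)
cell (3,2): code 1100 → (3.300,3.000)–(3.402,2.000)
cell (3,3): code 1100 → (3.687,4.000)–(3.300,3.000)
cell (3,4): code 1000 → (4.000,4.348)–(3.687,4.000)
cell (4,0): code 0100 → (4.146,1.000)–(5.000,0.503)
cell (4,1): code 1110 → (4.000,1.123)–(4.146,1.000)
cell (4,4): code 1001 → (5.000,4.927)–(4.000,4.348)
cell (5,0): code 0110 → (5.000,0.503)–(6.000,0.469)
cell (5,4): code 1101 → (5.350,5.000)–(5.000,4.927)
cell (5,5): code 1000 → (6.000,5.155)–(5.350,5.000)
cell (6,0): code 0110 → (6.000,0.469)–(7.000,0.963)
cell (6,5): code 1001 → (7.000,5.265)–(6.000,5.155)
cell (7,0): code 0010 → (7.000,0.963)–(7.042,1.000)
cell (7,1): code 0111 → (7.042,1.000)–(8.000,1.908)
cell (7,4): code 1011 → (8.000,4.861)–(7.548,5.000)
cell (7,5): code 0001 → (7.548,5.000)–(7.000,5.265)
cell (8,1): code 0010 → (8.000,1.908)–(8.068,2.000)
cell (8,2): code 0011 → (8.068,2.000)–(8.735,3.000)
cell (8,3): code 0011 → (8.735,3.000)–(8.733,4.000)
cell (8,4): code 0001 → (8.733,4.000)–(8.000,4.861)
total: 20 segments, chained into 1 closed loop(s), length Σ = 15.993680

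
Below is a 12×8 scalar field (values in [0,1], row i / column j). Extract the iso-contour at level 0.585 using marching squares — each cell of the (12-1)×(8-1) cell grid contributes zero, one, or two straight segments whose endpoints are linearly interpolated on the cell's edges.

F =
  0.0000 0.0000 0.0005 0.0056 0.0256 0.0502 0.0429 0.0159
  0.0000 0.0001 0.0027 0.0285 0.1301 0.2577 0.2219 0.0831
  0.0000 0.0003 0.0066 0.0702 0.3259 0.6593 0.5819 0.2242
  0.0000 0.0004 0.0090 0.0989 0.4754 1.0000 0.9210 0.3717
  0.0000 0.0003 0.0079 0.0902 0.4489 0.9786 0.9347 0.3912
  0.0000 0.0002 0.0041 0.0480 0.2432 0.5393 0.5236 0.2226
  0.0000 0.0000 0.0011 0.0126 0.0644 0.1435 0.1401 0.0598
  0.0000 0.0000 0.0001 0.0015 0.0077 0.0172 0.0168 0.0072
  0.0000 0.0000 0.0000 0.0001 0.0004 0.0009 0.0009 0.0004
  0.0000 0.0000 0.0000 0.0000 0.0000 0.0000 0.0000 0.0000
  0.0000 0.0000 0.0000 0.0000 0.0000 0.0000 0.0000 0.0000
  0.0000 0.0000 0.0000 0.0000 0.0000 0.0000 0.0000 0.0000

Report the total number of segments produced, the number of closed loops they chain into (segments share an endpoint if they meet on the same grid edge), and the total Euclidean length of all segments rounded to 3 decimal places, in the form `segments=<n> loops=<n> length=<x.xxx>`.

cell (1,4): code 0100 → (1.815,5.000)–(2.000,4.777)
cell (1,5): code 1000 → (2.000,5.960)–(1.815,5.000)
cell (2,4): code 0110 → (2.000,4.777)–(3.000,4.209)
cell (2,5): code 1101 → (2.009,6.000)–(2.000,5.960)
cell (2,6): code 1000 → (3.000,6.612)–(2.009,6.000)
cell (3,4): code 0110 → (3.000,4.209)–(4.000,4.257)
cell (3,6): code 1001 → (4.000,6.643)–(3.000,6.612)
cell (4,4): code 0010 → (4.000,4.257)–(4.896,5.000)
cell (4,5): code 0011 → (4.896,5.000)–(4.851,6.000)
cell (4,6): code 0001 → (4.851,6.000)–(4.000,6.643)
total: 10 segments, chained into 1 closed loop(s), length Σ = 8.856225

segments=10 loops=1 length=8.856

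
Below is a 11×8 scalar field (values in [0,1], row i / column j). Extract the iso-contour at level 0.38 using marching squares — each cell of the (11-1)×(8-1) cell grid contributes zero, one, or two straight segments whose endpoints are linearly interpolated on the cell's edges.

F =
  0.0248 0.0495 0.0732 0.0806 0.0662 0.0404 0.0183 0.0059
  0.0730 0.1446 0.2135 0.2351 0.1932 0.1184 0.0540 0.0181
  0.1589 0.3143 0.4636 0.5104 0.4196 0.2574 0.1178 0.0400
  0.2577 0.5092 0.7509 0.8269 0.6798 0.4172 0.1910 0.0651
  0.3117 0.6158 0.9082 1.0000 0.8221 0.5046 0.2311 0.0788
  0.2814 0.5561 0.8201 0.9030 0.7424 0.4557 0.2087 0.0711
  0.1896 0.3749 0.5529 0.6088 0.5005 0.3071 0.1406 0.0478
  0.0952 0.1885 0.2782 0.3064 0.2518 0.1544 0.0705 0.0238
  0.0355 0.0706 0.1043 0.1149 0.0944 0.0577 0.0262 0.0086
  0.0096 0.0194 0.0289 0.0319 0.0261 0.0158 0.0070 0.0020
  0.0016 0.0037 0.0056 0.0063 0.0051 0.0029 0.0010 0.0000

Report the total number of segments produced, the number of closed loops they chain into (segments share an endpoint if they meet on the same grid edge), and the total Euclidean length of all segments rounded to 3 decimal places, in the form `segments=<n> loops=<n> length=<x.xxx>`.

cell (1,1): code 0100 → (1.666,2.000)–(2.000,1.440)
cell (1,2): code 1100 → (1.526,3.000)–(1.666,2.000)
cell (1,3): code 1100 → (1.825,4.000)–(1.526,3.000)
cell (1,4): code 1000 → (2.000,4.244)–(1.825,4.000)
cell (2,0): code 0100 → (2.337,1.000)–(3.000,0.486)
cell (2,1): code 1110 → (2.000,1.440)–(2.337,1.000)
cell (2,4): code 1101 → (2.767,5.000)–(2.000,4.244)
cell (2,5): code 1000 → (3.000,5.164)–(2.767,5.000)
cell (3,0): code 0110 → (3.000,0.486)–(4.000,0.225)
cell (3,5): code 1001 → (4.000,5.456)–(3.000,5.164)
cell (4,0): code 0110 → (4.000,0.225)–(5.000,0.359)
cell (4,5): code 1001 → (5.000,5.306)–(4.000,5.456)
cell (5,0): code 0010 → (5.000,0.359)–(5.972,1.000)
cell (5,1): code 0111 → (5.972,1.000)–(6.000,1.029)
cell (5,4): code 1011 → (6.000,4.623)–(5.509,5.000)
cell (5,5): code 0001 → (5.509,5.000)–(5.000,5.306)
cell (6,1): code 0010 → (6.000,1.029)–(6.629,2.000)
cell (6,2): code 0011 → (6.629,2.000)–(6.757,3.000)
cell (6,3): code 0011 → (6.757,3.000)–(6.485,4.000)
cell (6,4): code 0001 → (6.485,4.000)–(6.000,4.623)
total: 20 segments, chained into 1 closed loop(s), length Σ = 16.264761

segments=20 loops=1 length=16.265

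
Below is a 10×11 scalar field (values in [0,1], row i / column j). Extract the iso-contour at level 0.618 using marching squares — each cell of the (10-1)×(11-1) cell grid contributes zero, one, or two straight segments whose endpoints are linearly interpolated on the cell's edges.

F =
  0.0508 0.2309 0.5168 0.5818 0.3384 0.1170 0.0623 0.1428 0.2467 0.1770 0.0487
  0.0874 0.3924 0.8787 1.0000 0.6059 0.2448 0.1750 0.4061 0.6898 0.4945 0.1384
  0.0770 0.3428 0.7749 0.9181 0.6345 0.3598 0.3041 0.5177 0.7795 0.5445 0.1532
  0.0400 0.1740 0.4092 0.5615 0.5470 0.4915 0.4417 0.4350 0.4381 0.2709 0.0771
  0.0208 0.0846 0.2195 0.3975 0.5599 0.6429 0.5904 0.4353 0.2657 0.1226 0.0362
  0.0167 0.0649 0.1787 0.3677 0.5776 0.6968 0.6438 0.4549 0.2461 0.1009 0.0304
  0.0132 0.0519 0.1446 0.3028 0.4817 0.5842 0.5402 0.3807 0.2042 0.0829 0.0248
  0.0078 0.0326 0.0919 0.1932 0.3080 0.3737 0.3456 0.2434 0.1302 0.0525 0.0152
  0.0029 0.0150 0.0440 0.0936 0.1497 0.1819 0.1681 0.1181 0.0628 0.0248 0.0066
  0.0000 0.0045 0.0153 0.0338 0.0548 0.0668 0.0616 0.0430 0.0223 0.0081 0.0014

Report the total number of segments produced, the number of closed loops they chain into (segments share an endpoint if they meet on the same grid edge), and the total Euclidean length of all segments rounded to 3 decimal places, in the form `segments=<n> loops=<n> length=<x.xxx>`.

cell (0,1): code 0100 → (0.280,2.000)–(1.000,1.464)
cell (0,2): code 1100 → (0.087,3.000)–(0.280,2.000)
cell (0,3): code 1000 → (1.000,3.969)–(0.087,3.000)
cell (0,7): code 0100 → (0.838,8.000)–(1.000,7.747)
cell (0,8): code 1000 → (1.000,8.368)–(0.838,8.000)
cell (1,1): code 0110 → (1.000,1.464)–(2.000,1.637)
cell (1,3): code 1101 → (1.423,4.000)–(1.000,3.969)
cell (1,4): code 1000 → (2.000,4.060)–(1.423,4.000)
cell (1,7): code 0110 → (1.000,7.747)–(2.000,7.383)
cell (1,8): code 1001 → (2.000,8.687)–(1.000,8.368)
cell (2,1): code 0010 → (2.000,1.637)–(2.429,2.000)
cell (2,2): code 0011 → (2.429,2.000)–(2.842,3.000)
cell (2,3): code 0011 → (2.842,3.000)–(2.189,4.000)
cell (2,4): code 0001 → (2.189,4.000)–(2.000,4.060)
cell (2,7): code 0010 → (2.000,7.383)–(2.473,8.000)
cell (2,8): code 0001 → (2.473,8.000)–(2.000,8.687)
cell (3,4): code 0100 → (3.836,5.000)–(4.000,4.700)
cell (3,5): code 1000 → (4.000,5.474)–(3.836,5.000)
cell (4,4): code 0110 → (4.000,4.700)–(5.000,4.339)
cell (4,5): code 1101 → (4.517,6.000)–(4.000,5.474)
cell (4,6): code 1000 → (5.000,6.137)–(4.517,6.000)
cell (5,4): code 0010 → (5.000,4.339)–(5.700,5.000)
cell (5,5): code 0011 → (5.700,5.000)–(5.249,6.000)
cell (5,6): code 0001 → (5.249,6.000)–(5.000,6.137)
total: 24 segments, chained into 3 closed loop(s), length Σ = 18.221587

segments=24 loops=3 length=18.222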